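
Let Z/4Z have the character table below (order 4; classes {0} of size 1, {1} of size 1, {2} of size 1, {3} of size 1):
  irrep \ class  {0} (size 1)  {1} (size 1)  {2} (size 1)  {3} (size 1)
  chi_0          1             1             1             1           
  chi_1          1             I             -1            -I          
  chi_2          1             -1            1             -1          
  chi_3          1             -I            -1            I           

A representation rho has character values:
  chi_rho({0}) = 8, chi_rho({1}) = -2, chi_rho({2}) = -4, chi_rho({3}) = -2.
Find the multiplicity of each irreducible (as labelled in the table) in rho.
Multiplicities: chi_0: 0, chi_1: 3, chi_2: 2, chi_3: 3.

Explanation: Use <chi_rho, chi> = (1/|G|) sum_C |C| * chi_rho(C) * conj(chi(C)) with |G| = 4 for each irreducible chi in the table:
  <chi_rho, chi_0> = (1/4)[1*(8)*conj(1) + 1*(-2)*conj(1) + 1*(-4)*conj(1) + 1*(-2)*conj(1)]
      = (1/4)[(8) + (-2) + (-4) + (-2)] = 0/4 = 0
  <chi_rho, chi_1> = (1/4)[1*(8)*conj(1) + 1*(-2)*conj(I) + 1*(-4)*conj(-1) + 1*(-2)*conj(-I)]
      = (1/4)[(8) + (2*I) + (4) + (-2*I)] = 12/4 = 3
  <chi_rho, chi_2> = (1/4)[1*(8)*conj(1) + 1*(-2)*conj(-1) + 1*(-4)*conj(1) + 1*(-2)*conj(-1)]
      = (1/4)[(8) + (2) + (-4) + (2)] = 8/4 = 2
  <chi_rho, chi_3> = (1/4)[1*(8)*conj(1) + 1*(-2)*conj(-I) + 1*(-4)*conj(-1) + 1*(-2)*conj(I)]
      = (1/4)[(8) + (-2*I) + (4) + (2*I)] = 12/4 = 3
(Exp terms are combined using exp(i*s)*conj(exp(i*t)) = exp(i*(s-t)), and sums of them are collapsed using the identity that for every m > 1 the m distinct m-th roots of unity sum to 0, e.g. 1 + exp(2*I*pi/3) + exp(-2*I*pi/3) = 0.)
Dimension check: dim(rho) = sum (mult * dim) = 0*1 + 3*1 + 2*1 + 3*1 = 8 = chi_rho(e) = 8.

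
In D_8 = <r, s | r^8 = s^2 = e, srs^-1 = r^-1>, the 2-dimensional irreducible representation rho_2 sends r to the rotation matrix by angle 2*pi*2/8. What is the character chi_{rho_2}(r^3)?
chi_{rho_2}(r^3) = 2*cos(2*pi*2*3/8) = 0

Argument: rho_2(r^3) is rotation by angle 2*pi*2*3/8, whose trace is 2*cos(2*pi*2*3/8) = 0.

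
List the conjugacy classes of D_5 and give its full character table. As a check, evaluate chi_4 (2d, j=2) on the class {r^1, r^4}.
Conjugacy classes: {e} of size 1, {r^1, r^4} of size 2, {r^2, r^3} of size 2, {s, sr, ..., sr^4} of size 5.
Character table:
  irrep \ class              {e} (size 1)  {r^1, r^4} (size 2)  {r^2, r^3} (size 2)  {s, sr, ..., sr^4} (size 5)
  chi_1 (triv)               1             1                    1                    1                          
  chi_2 (sign: r->1, s->-1)  1             1                    1                    -1                         
  chi_3 (2d, j=1)            2             -1/2 + sqrt(5)/2     -sqrt(5)/2 - 1/2     0                          
  chi_4 (2d, j=2)            2             -sqrt(5)/2 - 1/2     -1/2 + sqrt(5)/2     0                          

Spot check: chi_4 (2d, j=2) on {r^1, r^4} = -sqrt(5)/2 - 1/2.

Explanation: D_5 has order 2*5 = 10 with 4 conjugacy classes, hence 4 irreducibles. Sum of squared dims 1 + 1 + 4 + 4 = 10 = |G|. Linear characters come from the abelianisation; the 2-dimensional irreps have character r^k -> 2*cos(2*pi*j*k/5), reflections -> 0.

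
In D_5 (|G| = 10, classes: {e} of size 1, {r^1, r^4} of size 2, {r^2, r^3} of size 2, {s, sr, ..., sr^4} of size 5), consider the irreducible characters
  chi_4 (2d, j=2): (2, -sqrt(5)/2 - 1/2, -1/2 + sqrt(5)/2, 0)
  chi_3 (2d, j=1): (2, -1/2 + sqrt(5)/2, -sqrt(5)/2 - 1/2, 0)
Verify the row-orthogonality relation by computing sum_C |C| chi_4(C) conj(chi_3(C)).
Sum = 0; so <chi_4, chi_3> = 0 (distinct irreducibles are orthogonal).

Working: Compute term by term over conjugacy classes (|C| * chi_4(C) * conj(chi_3(C))):
  1*(2)*conj(2) + 2*(-sqrt(5)/2 - 1/2)*conj(-1/2 + sqrt(5)/2) + 2*(-1/2 + sqrt(5)/2)*conj(-sqrt(5)/2 - 1/2) + 5*(0)*conj(0)
  = (4) + (-2) + (-2) + (0)
  = 0.
Dividing by |G| = 10 gives 0/10 = 0, matching the row-orthogonality relation <chi_4, chi_3> = [chi_4 = chi_3].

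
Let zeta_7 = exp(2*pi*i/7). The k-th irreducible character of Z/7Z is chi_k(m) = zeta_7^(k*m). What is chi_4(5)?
chi_4(5) = zeta_7^20 = exp(-2*I*pi/7)

Derivation: chi_4(5) = zeta_7^(4*5) = zeta_7^20. Since zeta_7^7 = 1, this equals zeta_7^6 = exp(2*pi*i*6/7) = exp(-2*I*pi/7).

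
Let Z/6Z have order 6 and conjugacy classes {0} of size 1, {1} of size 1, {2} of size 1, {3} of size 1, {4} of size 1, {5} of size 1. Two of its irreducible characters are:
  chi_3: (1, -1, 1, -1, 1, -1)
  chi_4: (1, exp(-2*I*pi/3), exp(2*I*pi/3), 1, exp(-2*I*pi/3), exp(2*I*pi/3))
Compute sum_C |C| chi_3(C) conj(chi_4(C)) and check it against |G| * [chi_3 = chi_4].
Sum = 0; so <chi_3, chi_4> = 0 (distinct irreducibles are orthogonal).

Explanation: Compute term by term over conjugacy classes (|C| * chi_3(C) * conj(chi_4(C))):
  1*(1)*conj(1) + 1*(-1)*conj(exp(-2*I*pi/3)) + 1*(1)*conj(exp(2*I*pi/3)) + 1*(-1)*conj(1) + 1*(1)*conj(exp(-2*I*pi/3)) + 1*(-1)*conj(exp(2*I*pi/3))
  = (1) + (-exp(2*I*pi/3)) + (exp(-2*I*pi/3)) + (-1) + (exp(2*I*pi/3)) + (-exp(-2*I*pi/3))
  = 0.
(Exp terms are combined using exp(i*s)*conj(exp(i*t)) = exp(i*(s-t)), and sums of them are collapsed using the identity that for every m > 1 the m distinct m-th roots of unity sum to 0, e.g. 1 + exp(2*I*pi/3) + exp(-2*I*pi/3) = 0.)
Dividing by |G| = 6 gives 0/6 = 0, matching the row-orthogonality relation <chi_3, chi_4> = [chi_3 = chi_4].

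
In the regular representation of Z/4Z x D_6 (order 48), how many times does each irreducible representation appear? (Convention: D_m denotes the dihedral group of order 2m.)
Each irreducible V_i of dimension d_i appears with multiplicity d_i, i.e. rho_reg = (direct sum over all irreducibles V_i) d_i V_i. The irreducible dimensions for Z/4Z x D_6 are 1, 1, 1, 1, 1, 1, 1, 1, 1, 1, 1, 1, 1, 1, 1, 1, 2, 2, 2, 2, 2, 2, 2, 2: 16 irreducibles of dimension 1, each with multiplicity 1; 8 irreducibles of dimension 2, each with multiplicity 2. Total dimension 16*1*1 + 8*2*2 = 48 = |G|.

Justification: General theorem: in the regular representation of a finite group G, each irreducible appears with multiplicity equal to its dimension. Check: dim(rho_reg) = sum d_i^2 = 1 + 1 + 1 + 1 + 1 + 1 + 1 + 1 + 1 + 1 + 1 + 1 + 1 + 1 + 1 + 1 + 4 + 4 + 4 + 4 + 4 + 4 + 4 + 4 = 48 = |G|.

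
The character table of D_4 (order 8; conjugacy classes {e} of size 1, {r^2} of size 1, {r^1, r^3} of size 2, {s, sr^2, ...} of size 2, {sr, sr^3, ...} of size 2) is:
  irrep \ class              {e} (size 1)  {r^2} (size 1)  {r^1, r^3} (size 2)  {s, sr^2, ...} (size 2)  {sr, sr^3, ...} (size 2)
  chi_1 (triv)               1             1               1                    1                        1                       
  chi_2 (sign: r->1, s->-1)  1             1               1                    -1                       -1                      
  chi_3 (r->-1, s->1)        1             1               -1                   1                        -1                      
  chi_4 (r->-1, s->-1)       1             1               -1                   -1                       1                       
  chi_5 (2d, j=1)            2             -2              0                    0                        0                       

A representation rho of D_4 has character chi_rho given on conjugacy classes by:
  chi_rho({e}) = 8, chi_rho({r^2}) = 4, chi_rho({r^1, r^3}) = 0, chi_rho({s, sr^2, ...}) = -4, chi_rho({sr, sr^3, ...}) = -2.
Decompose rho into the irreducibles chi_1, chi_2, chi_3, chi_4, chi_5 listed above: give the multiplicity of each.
Multiplicities: chi_1: 0, chi_2: 3, chi_3: 1, chi_4: 2, chi_5: 1.

Derivation: Use <chi_rho, chi> = (1/|G|) sum_C |C| * chi_rho(C) * conj(chi(C)) with |G| = 8 for each irreducible chi in the table:
  <chi_rho, chi_1> = (1/8)[1*(8)*conj(1) + 1*(4)*conj(1) + 2*(0)*conj(1) + 2*(-4)*conj(1) + 2*(-2)*conj(1)]
      = (1/8)[(8) + (4) + (0) + (-8) + (-4)] = 0/8 = 0
  <chi_rho, chi_2> = (1/8)[1*(8)*conj(1) + 1*(4)*conj(1) + 2*(0)*conj(1) + 2*(-4)*conj(-1) + 2*(-2)*conj(-1)]
      = (1/8)[(8) + (4) + (0) + (8) + (4)] = 24/8 = 3
  <chi_rho, chi_3> = (1/8)[1*(8)*conj(1) + 1*(4)*conj(1) + 2*(0)*conj(-1) + 2*(-4)*conj(1) + 2*(-2)*conj(-1)]
      = (1/8)[(8) + (4) + (0) + (-8) + (4)] = 8/8 = 1
  <chi_rho, chi_4> = (1/8)[1*(8)*conj(1) + 1*(4)*conj(1) + 2*(0)*conj(-1) + 2*(-4)*conj(-1) + 2*(-2)*conj(1)]
      = (1/8)[(8) + (4) + (0) + (8) + (-4)] = 16/8 = 2
  <chi_rho, chi_5> = (1/8)[1*(8)*conj(2) + 1*(4)*conj(-2) + 2*(0)*conj(0) + 2*(-4)*conj(0) + 2*(-2)*conj(0)]
      = (1/8)[(16) + (-8) + (0) + (0) + (0)] = 8/8 = 1
Dimension check: dim(rho) = sum (mult * dim) = 0*1 + 3*1 + 1*1 + 2*1 + 1*2 = 8 = chi_rho(e) = 8.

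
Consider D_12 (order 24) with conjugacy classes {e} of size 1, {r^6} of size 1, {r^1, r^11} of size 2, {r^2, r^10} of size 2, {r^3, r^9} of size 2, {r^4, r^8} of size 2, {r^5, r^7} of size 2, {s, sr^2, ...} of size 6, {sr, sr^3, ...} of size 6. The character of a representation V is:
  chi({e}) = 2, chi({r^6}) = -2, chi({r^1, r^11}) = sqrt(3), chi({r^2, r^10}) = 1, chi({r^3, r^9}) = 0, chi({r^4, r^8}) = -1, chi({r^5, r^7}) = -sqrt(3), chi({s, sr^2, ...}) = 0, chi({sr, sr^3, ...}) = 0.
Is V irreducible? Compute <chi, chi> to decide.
Irreducible: <chi, chi> = 1.

Solution. <chi, chi> = (1/|G|) sum_C |C| * |chi(C)|^2 = (1/24)[1*|2|^2 + 1*|-2|^2 + 2*|sqrt(3)|^2 + 2*|1|^2 + 2*|0|^2 + 2*|-1|^2 + 2*|-sqrt(3)|^2 + 6*|0|^2 + 6*|0|^2]
  = (1/24)[(4) + (4) + (6) + (2) + (0) + (2) + (6) + (0) + (0)] = 24/24 = 1.
A character is irreducible iff <chi, chi> = 1, so this representation is irreducible.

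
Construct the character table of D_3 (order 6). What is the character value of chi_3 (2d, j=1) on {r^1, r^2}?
Conjugacy classes: {e} of size 1, {r^1, r^2} of size 2, {s, sr, ..., sr^2} of size 3.
Character table:
  irrep \ class              {e} (size 1)  {r^1, r^2} (size 2)  {s, sr, ..., sr^2} (size 3)
  chi_1 (triv)               1             1                    1                          
  chi_2 (sign: r->1, s->-1)  1             1                    -1                         
  chi_3 (2d, j=1)            2             -1                   0                          

Spot check: chi_3 (2d, j=1) on {r^1, r^2} = -1.

Working: D_3 has order 2*3 = 6 with 3 conjugacy classes, hence 3 irreducibles. Sum of squared dims 1 + 1 + 4 = 6 = |G|. Linear characters come from the abelianisation; the 2-dimensional irreps have character r^k -> 2*cos(2*pi*j*k/3), reflections -> 0.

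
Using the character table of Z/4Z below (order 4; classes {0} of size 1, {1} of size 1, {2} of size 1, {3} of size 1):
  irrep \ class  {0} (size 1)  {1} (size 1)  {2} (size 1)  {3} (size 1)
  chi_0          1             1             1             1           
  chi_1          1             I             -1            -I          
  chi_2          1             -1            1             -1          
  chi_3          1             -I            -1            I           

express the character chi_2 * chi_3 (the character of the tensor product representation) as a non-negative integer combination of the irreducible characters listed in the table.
chi_2 tensor chi_3 = chi_1 (all other irreducibles have multiplicity 0).

Proof sketch: The character of a tensor product is the pointwise product (chi_2 * chi_3)(C) = chi_2(C) * chi_3(C):
  {0}: (1)*(1), {1}: (-1)*(-I), {2}: (1)*(-1), {3}: (-1)*(I)
so (chi_2 * chi_3) takes values
  {0} -> 1, {1} -> I, {2} -> -1, {3} -> -I.
Now take the inner product of this character with each irreducible chi from the table, <chi_2*chi_3, chi> = (1/4) sum_C |C| (chi_2*chi_3)(C) conj(chi(C)):
  <chi_2*chi_3, chi_0> = (1/4)[1*(1)*conj(1) + 1*(I)*conj(1) + 1*(-1)*conj(1) + 1*(-I)*conj(1)]
      = (1/4)[(1) + (I) + (-1) + (-I)] = 0/4 = 0
  <chi_2*chi_3, chi_1> = (1/4)[1*(1)*conj(1) + 1*(I)*conj(I) + 1*(-1)*conj(-1) + 1*(-I)*conj(-I)]
      = (1/4)[(1) + (1) + (1) + (1)] = 4/4 = 1
  <chi_2*chi_3, chi_2> = (1/4)[1*(1)*conj(1) + 1*(I)*conj(-1) + 1*(-1)*conj(1) + 1*(-I)*conj(-1)]
      = (1/4)[(1) + (-I) + (-1) + (I)] = 0/4 = 0
  <chi_2*chi_3, chi_3> = (1/4)[1*(1)*conj(1) + 1*(I)*conj(-I) + 1*(-1)*conj(-1) + 1*(-I)*conj(I)]
      = (1/4)[(1) + (-1) + (1) + (-1)] = 0/4 = 0
(Exp terms are combined using exp(i*s)*conj(exp(i*t)) = exp(i*(s-t)), and sums of them are collapsed using the identity that for every m > 1 the m distinct m-th roots of unity sum to 0, e.g. 1 + exp(2*I*pi/3) + exp(-2*I*pi/3) = 0.)
Hence the multiplicities are chi_1: 1. Dimension check: dim(chi_2)*dim(chi_3) = 1*1 = 1 and sum (mult * dim) = 1*1 = 1.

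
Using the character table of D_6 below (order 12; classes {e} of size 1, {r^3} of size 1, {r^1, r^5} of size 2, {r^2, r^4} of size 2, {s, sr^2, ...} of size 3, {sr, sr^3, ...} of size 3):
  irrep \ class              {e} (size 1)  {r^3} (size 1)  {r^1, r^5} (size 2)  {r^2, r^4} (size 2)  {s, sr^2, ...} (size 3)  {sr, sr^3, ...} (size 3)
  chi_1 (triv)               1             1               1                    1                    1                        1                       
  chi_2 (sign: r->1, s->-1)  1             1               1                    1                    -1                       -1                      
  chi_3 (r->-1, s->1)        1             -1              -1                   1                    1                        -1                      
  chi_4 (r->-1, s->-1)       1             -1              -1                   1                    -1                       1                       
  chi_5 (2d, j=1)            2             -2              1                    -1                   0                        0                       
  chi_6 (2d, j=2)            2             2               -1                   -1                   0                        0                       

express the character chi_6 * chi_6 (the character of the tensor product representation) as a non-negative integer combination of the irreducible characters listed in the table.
chi_6 tensor chi_6 = chi_1 + chi_2 + chi_6 (all other irreducibles have multiplicity 0).

Explanation: The character of a tensor product is the pointwise product (chi_6 * chi_6)(C) = chi_6(C) * chi_6(C):
  {e}: (2)*(2), {r^3}: (2)*(2), {r^1, r^5}: (-1)*(-1), {r^2, r^4}: (-1)*(-1), {s, sr^2, ...}: (0)*(0), {sr, sr^3, ...}: (0)*(0)
so (chi_6 * chi_6) takes values
  {e} -> 4, {r^3} -> 4, {r^1, r^5} -> 1, {r^2, r^4} -> 1, {s, sr^2, ...} -> 0, {sr, sr^3, ...} -> 0.
Now take the inner product of this character with each irreducible chi from the table, <chi_6*chi_6, chi> = (1/12) sum_C |C| (chi_6*chi_6)(C) conj(chi(C)):
  <chi_6*chi_6, chi_1> = (1/12)[1*(4)*conj(1) + 1*(4)*conj(1) + 2*(1)*conj(1) + 2*(1)*conj(1) + 3*(0)*conj(1) + 3*(0)*conj(1)]
      = (1/12)[(4) + (4) + (2) + (2) + (0) + (0)] = 12/12 = 1
  <chi_6*chi_6, chi_2> = (1/12)[1*(4)*conj(1) + 1*(4)*conj(1) + 2*(1)*conj(1) + 2*(1)*conj(1) + 3*(0)*conj(-1) + 3*(0)*conj(-1)]
      = (1/12)[(4) + (4) + (2) + (2) + (0) + (0)] = 12/12 = 1
  <chi_6*chi_6, chi_3> = (1/12)[1*(4)*conj(1) + 1*(4)*conj(-1) + 2*(1)*conj(-1) + 2*(1)*conj(1) + 3*(0)*conj(1) + 3*(0)*conj(-1)]
      = (1/12)[(4) + (-4) + (-2) + (2) + (0) + (0)] = 0/12 = 0
  <chi_6*chi_6, chi_4> = (1/12)[1*(4)*conj(1) + 1*(4)*conj(-1) + 2*(1)*conj(-1) + 2*(1)*conj(1) + 3*(0)*conj(-1) + 3*(0)*conj(1)]
      = (1/12)[(4) + (-4) + (-2) + (2) + (0) + (0)] = 0/12 = 0
  <chi_6*chi_6, chi_5> = (1/12)[1*(4)*conj(2) + 1*(4)*conj(-2) + 2*(1)*conj(1) + 2*(1)*conj(-1) + 3*(0)*conj(0) + 3*(0)*conj(0)]
      = (1/12)[(8) + (-8) + (2) + (-2) + (0) + (0)] = 0/12 = 0
  <chi_6*chi_6, chi_6> = (1/12)[1*(4)*conj(2) + 1*(4)*conj(2) + 2*(1)*conj(-1) + 2*(1)*conj(-1) + 3*(0)*conj(0) + 3*(0)*conj(0)]
      = (1/12)[(8) + (8) + (-2) + (-2) + (0) + (0)] = 12/12 = 1
Hence the multiplicities are chi_1: 1, chi_2: 1, chi_6: 1. Dimension check: dim(chi_6)*dim(chi_6) = 2*2 = 4 and sum (mult * dim) = 1*1 + 1*1 + 1*2 = 4.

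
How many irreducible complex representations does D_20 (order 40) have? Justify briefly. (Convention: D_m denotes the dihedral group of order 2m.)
13

Details: The number of irreducible complex representations of a finite group equals its number of conjugacy classes. D_20 has 13 conjugacy classes (n/2 + 3 for n even), so D_20 (order 40) has exactly 13 irreducible complex representations.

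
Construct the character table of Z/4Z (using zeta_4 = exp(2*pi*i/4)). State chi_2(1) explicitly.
Character table of Z/4Z (irreps indexed chi_0,...,chi_3 with chi_k(m) = zeta_4^(k*m), zeta_4 = exp(2*pi*i/4)):
  irrep \ class  {0} (size 1)  {1} (size 1)  {2} (size 1)  {3} (size 1)
  chi_0          1             1             1             1           
  chi_1          1             I             -1            -I          
  chi_2          1             -1            1             -1          
  chi_3          1             -I            -1            I           

Spot check: chi_2(1) = zeta_4^(2*1) = zeta_4^2 = -1.

Reasoning: Z/4Z is abelian, so all 4 irreducible complex representations are 1-dimensional. They are given by chi_k(m) = zeta_4^(k*m) for k = 0,...,3. Row orthogonality: sum_m chi_k(m) conj(chi_l(m)) = 4 * [k = l].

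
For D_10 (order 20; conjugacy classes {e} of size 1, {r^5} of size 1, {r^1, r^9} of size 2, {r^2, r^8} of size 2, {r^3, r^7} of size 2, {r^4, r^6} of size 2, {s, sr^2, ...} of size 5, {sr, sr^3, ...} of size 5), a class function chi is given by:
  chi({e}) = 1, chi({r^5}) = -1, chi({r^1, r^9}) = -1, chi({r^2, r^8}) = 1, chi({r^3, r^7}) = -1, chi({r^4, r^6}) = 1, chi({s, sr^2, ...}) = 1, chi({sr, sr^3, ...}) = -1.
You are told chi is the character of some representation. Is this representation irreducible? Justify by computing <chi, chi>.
Irreducible: <chi, chi> = 1.

Explanation: <chi, chi> = (1/|G|) sum_C |C| * |chi(C)|^2 = (1/20)[1*|1|^2 + 1*|-1|^2 + 2*|-1|^2 + 2*|1|^2 + 2*|-1|^2 + 2*|1|^2 + 5*|1|^2 + 5*|-1|^2]
  = (1/20)[(1) + (1) + (2) + (2) + (2) + (2) + (5) + (5)] = 20/20 = 1.
A character is irreducible iff <chi, chi> = 1, so this representation is irreducible.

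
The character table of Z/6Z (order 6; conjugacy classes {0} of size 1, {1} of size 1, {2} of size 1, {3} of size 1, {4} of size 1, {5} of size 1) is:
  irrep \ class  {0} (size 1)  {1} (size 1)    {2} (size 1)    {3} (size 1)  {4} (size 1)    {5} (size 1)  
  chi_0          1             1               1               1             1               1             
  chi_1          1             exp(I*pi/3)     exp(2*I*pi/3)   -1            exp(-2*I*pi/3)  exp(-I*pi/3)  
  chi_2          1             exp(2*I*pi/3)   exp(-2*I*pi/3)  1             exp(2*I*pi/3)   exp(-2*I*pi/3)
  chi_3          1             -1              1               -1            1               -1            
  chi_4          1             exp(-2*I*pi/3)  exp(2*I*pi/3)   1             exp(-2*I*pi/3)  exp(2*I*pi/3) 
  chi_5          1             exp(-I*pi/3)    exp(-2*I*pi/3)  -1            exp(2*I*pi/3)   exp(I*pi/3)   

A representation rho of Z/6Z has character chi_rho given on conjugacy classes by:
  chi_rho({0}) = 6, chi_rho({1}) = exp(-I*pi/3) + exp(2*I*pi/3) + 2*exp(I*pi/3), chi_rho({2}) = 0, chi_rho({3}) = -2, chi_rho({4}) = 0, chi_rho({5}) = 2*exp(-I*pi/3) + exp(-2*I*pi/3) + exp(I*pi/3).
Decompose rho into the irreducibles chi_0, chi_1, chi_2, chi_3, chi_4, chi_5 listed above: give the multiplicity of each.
Multiplicities: chi_0: 1, chi_1: 2, chi_2: 1, chi_3: 1, chi_4: 0, chi_5: 1.

Argument: Use <chi_rho, chi> = (1/|G|) sum_C |C| * chi_rho(C) * conj(chi(C)) with |G| = 6 for each irreducible chi in the table:
  <chi_rho, chi_0> = (1/6)[1*(6)*conj(1) + 1*(exp(-I*pi/3) + exp(2*I*pi/3) + 2*exp(I*pi/3))*conj(1) + 1*(0)*conj(1) + 1*(-2)*conj(1) + 1*(0)*conj(1) + 1*(2*exp(-I*pi/3) + exp(-2*I*pi/3) + exp(I*pi/3))*conj(1)]
      = (1/6)[(6) + (exp(-I*pi/3) + exp(2*I*pi/3) + 2*exp(I*pi/3)) + (0) + (-2) + (0) + (2*exp(-I*pi/3) + exp(-2*I*pi/3) + exp(I*pi/3))] = 6/6 = 1
  <chi_rho, chi_1> = (1/6)[1*(6)*conj(1) + 1*(exp(-I*pi/3) + exp(2*I*pi/3) + 2*exp(I*pi/3))*conj(exp(I*pi/3)) + 1*(0)*conj(exp(2*I*pi/3)) + 1*(-2)*conj(-1) + 1*(0)*conj(exp(-2*I*pi/3)) + 1*(2*exp(-I*pi/3) + exp(-2*I*pi/3) + exp(I*pi/3))*conj(exp(-I*pi/3))]
      = (1/6)[(6) + (2) + (0) + (2) + (0) + (2)] = 12/6 = 2
  <chi_rho, chi_2> = (1/6)[1*(6)*conj(1) + 1*(exp(-I*pi/3) + exp(2*I*pi/3) + 2*exp(I*pi/3))*conj(exp(2*I*pi/3)) + 1*(0)*conj(exp(-2*I*pi/3)) + 1*(-2)*conj(1) + 1*(0)*conj(exp(2*I*pi/3)) + 1*(2*exp(-I*pi/3) + exp(-2*I*pi/3) + exp(I*pi/3))*conj(exp(-2*I*pi/3))]
      = (1/6)[(6) + (2*exp(-I*pi/3)) + (0) + (-2) + (0) + (2*exp(I*pi/3))] = 6/6 = 1
  <chi_rho, chi_3> = (1/6)[1*(6)*conj(1) + 1*(exp(-I*pi/3) + exp(2*I*pi/3) + 2*exp(I*pi/3))*conj(-1) + 1*(0)*conj(1) + 1*(-2)*conj(-1) + 1*(0)*conj(1) + 1*(2*exp(-I*pi/3) + exp(-2*I*pi/3) + exp(I*pi/3))*conj(-1)]
      = (1/6)[(6) + (-2*exp(I*pi/3) - exp(2*I*pi/3) - exp(-I*pi/3)) + (0) + (2) + (0) + (-exp(I*pi/3) - exp(-2*I*pi/3) - 2*exp(-I*pi/3))] = 6/6 = 1
  <chi_rho, chi_4> = (1/6)[1*(6)*conj(1) + 1*(exp(-I*pi/3) + exp(2*I*pi/3) + 2*exp(I*pi/3))*conj(exp(-2*I*pi/3)) + 1*(0)*conj(exp(2*I*pi/3)) + 1*(-2)*conj(1) + 1*(0)*conj(exp(-2*I*pi/3)) + 1*(2*exp(-I*pi/3) + exp(-2*I*pi/3) + exp(I*pi/3))*conj(exp(2*I*pi/3))]
      = (1/6)[(6) + (-2) + (0) + (-2) + (0) + (-2)] = 0/6 = 0
  <chi_rho, chi_5> = (1/6)[1*(6)*conj(1) + 1*(exp(-I*pi/3) + exp(2*I*pi/3) + 2*exp(I*pi/3))*conj(exp(-I*pi/3)) + 1*(0)*conj(exp(-2*I*pi/3)) + 1*(-2)*conj(-1) + 1*(0)*conj(exp(2*I*pi/3)) + 1*(2*exp(-I*pi/3) + exp(-2*I*pi/3) + exp(I*pi/3))*conj(exp(I*pi/3))]
      = (1/6)[(6) + (2*exp(2*I*pi/3)) + (0) + (2) + (0) + (2*exp(-2*I*pi/3))] = 6/6 = 1
(Exp terms are combined using exp(i*s)*conj(exp(i*t)) = exp(i*(s-t)), and sums of them are collapsed using the identity that for every m > 1 the m distinct m-th roots of unity sum to 0, e.g. 1 + exp(2*I*pi/3) + exp(-2*I*pi/3) = 0.)
Dimension check: dim(rho) = sum (mult * dim) = 1*1 + 2*1 + 1*1 + 1*1 + 0*1 + 1*1 = 6 = chi_rho(e) = 6.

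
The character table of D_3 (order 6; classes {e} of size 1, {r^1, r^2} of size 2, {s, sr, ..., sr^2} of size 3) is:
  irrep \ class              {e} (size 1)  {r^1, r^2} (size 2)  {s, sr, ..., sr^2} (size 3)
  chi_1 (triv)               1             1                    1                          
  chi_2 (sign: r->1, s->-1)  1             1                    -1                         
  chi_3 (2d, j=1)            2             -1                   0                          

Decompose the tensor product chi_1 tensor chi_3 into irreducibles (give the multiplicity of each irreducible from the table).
chi_1 tensor chi_3 = chi_3 (all other irreducibles have multiplicity 0).

Details: The character of a tensor product is the pointwise product (chi_1 * chi_3)(C) = chi_1(C) * chi_3(C):
  {e}: (1)*(2), {r^1, r^2}: (1)*(-1), {s, sr, ..., sr^2}: (1)*(0)
so (chi_1 * chi_3) takes values
  {e} -> 2, {r^1, r^2} -> -1, {s, sr, ..., sr^2} -> 0.
Now take the inner product of this character with each irreducible chi from the table, <chi_1*chi_3, chi> = (1/6) sum_C |C| (chi_1*chi_3)(C) conj(chi(C)):
  <chi_1*chi_3, chi_1> = (1/6)[1*(2)*conj(1) + 2*(-1)*conj(1) + 3*(0)*conj(1)]
      = (1/6)[(2) + (-2) + (0)] = 0/6 = 0
  <chi_1*chi_3, chi_2> = (1/6)[1*(2)*conj(1) + 2*(-1)*conj(1) + 3*(0)*conj(-1)]
      = (1/6)[(2) + (-2) + (0)] = 0/6 = 0
  <chi_1*chi_3, chi_3> = (1/6)[1*(2)*conj(2) + 2*(-1)*conj(-1) + 3*(0)*conj(0)]
      = (1/6)[(4) + (2) + (0)] = 6/6 = 1
Hence the multiplicities are chi_3: 1. Dimension check: dim(chi_1)*dim(chi_3) = 1*2 = 2 and sum (mult * dim) = 1*2 = 2.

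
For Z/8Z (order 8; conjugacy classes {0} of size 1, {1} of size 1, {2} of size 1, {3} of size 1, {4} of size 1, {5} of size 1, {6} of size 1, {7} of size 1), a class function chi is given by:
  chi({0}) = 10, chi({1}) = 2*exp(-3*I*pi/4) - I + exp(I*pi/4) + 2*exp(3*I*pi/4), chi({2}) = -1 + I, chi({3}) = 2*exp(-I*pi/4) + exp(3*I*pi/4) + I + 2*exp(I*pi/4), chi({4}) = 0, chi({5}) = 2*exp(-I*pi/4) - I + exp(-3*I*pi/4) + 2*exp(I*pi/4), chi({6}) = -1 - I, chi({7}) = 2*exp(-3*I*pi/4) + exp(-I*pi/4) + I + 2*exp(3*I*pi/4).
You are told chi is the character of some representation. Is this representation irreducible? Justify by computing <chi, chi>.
Not irreducible (reducible): <chi, chi> = 16 > 1.

Explanation: <chi, chi> = (1/|G|) sum_C |C| * |chi(C)|^2 = (1/8)[1*|10|^2 + 1*|2*exp(-3*I*pi/4) - I + exp(I*pi/4) + 2*exp(3*I*pi/4)|^2 + 1*|-1 + I|^2 + 1*|2*exp(-I*pi/4) + exp(3*I*pi/4) + I + 2*exp(I*pi/4)|^2 + 1*|0|^2 + 1*|2*exp(-I*pi/4) - I + exp(-3*I*pi/4) + 2*exp(I*pi/4)|^2 + 1*|-1 - I|^2 + 1*|2*exp(-3*I*pi/4) + exp(-I*pi/4) + I + 2*exp(3*I*pi/4)|^2]
  = (1/8)[(100) + (6 - exp(I*pi/4) + exp(3*I*pi/4)) + (2) + (6 + exp(-I*pi/4) - exp(-3*I*pi/4)) + (0) + (6 + exp(-I*pi/4) - exp(-3*I*pi/4)) + (2) + (6 - exp(I*pi/4) + exp(3*I*pi/4))] = 128/8 = 16.
(Exp terms are combined using exp(i*s)*conj(exp(i*t)) = exp(i*(s-t)), and sums of them are collapsed using the identity that for every m > 1 the m distinct m-th roots of unity sum to 0, e.g. 1 + exp(2*I*pi/3) + exp(-2*I*pi/3) = 0.)
A character is irreducible iff <chi, chi> = 1, so this representation is reducible.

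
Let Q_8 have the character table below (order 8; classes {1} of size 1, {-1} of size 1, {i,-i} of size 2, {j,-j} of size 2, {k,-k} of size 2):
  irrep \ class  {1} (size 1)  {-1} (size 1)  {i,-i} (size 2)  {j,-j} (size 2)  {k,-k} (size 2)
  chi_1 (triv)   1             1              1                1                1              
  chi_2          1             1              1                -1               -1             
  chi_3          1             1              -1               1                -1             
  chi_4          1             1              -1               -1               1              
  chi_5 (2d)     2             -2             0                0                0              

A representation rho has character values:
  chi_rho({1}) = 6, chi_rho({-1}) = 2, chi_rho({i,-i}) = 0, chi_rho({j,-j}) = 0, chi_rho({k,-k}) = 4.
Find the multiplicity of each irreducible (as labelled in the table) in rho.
Multiplicities: chi_1: 2, chi_2: 0, chi_3: 0, chi_4: 2, chi_5: 1.

Justification: Use <chi_rho, chi> = (1/|G|) sum_C |C| * chi_rho(C) * conj(chi(C)) with |G| = 8 for each irreducible chi in the table:
  <chi_rho, chi_1> = (1/8)[1*(6)*conj(1) + 1*(2)*conj(1) + 2*(0)*conj(1) + 2*(0)*conj(1) + 2*(4)*conj(1)]
      = (1/8)[(6) + (2) + (0) + (0) + (8)] = 16/8 = 2
  <chi_rho, chi_2> = (1/8)[1*(6)*conj(1) + 1*(2)*conj(1) + 2*(0)*conj(1) + 2*(0)*conj(-1) + 2*(4)*conj(-1)]
      = (1/8)[(6) + (2) + (0) + (0) + (-8)] = 0/8 = 0
  <chi_rho, chi_3> = (1/8)[1*(6)*conj(1) + 1*(2)*conj(1) + 2*(0)*conj(-1) + 2*(0)*conj(1) + 2*(4)*conj(-1)]
      = (1/8)[(6) + (2) + (0) + (0) + (-8)] = 0/8 = 0
  <chi_rho, chi_4> = (1/8)[1*(6)*conj(1) + 1*(2)*conj(1) + 2*(0)*conj(-1) + 2*(0)*conj(-1) + 2*(4)*conj(1)]
      = (1/8)[(6) + (2) + (0) + (0) + (8)] = 16/8 = 2
  <chi_rho, chi_5> = (1/8)[1*(6)*conj(2) + 1*(2)*conj(-2) + 2*(0)*conj(0) + 2*(0)*conj(0) + 2*(4)*conj(0)]
      = (1/8)[(12) + (-4) + (0) + (0) + (0)] = 8/8 = 1
Dimension check: dim(rho) = sum (mult * dim) = 2*1 + 0*1 + 0*1 + 2*1 + 1*2 = 6 = chi_rho(e) = 6.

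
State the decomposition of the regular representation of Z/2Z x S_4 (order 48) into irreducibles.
Each irreducible V_i of dimension d_i appears with multiplicity d_i, i.e. rho_reg = (direct sum over all irreducibles V_i) d_i V_i. The irreducible dimensions for Z/2Z x S_4 are 1, 1, 1, 1, 2, 2, 3, 3, 3, 3: 4 irreducibles of dimension 1, each with multiplicity 1; 2 irreducibles of dimension 2, each with multiplicity 2; 4 irreducibles of dimension 3, each with multiplicity 3. Total dimension 4*1*1 + 2*2*2 + 4*3*3 = 48 = |G|.

Proof sketch: General theorem: in the regular representation of a finite group G, each irreducible appears with multiplicity equal to its dimension. Check: dim(rho_reg) = sum d_i^2 = 1 + 1 + 1 + 1 + 4 + 4 + 9 + 9 + 9 + 9 = 48 = |G|.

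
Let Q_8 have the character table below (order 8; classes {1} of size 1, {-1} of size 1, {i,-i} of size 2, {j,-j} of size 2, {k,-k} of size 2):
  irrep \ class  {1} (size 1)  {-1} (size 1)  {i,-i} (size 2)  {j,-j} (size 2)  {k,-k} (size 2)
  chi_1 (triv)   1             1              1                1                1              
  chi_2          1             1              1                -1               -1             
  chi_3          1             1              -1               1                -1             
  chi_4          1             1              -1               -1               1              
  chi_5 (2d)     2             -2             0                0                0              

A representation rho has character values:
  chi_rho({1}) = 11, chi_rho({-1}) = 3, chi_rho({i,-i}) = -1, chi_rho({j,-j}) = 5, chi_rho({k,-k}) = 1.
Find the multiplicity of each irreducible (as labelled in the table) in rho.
Multiplicities: chi_1: 3, chi_2: 0, chi_3: 3, chi_4: 1, chi_5: 2.

Working: Use <chi_rho, chi> = (1/|G|) sum_C |C| * chi_rho(C) * conj(chi(C)) with |G| = 8 for each irreducible chi in the table:
  <chi_rho, chi_1> = (1/8)[1*(11)*conj(1) + 1*(3)*conj(1) + 2*(-1)*conj(1) + 2*(5)*conj(1) + 2*(1)*conj(1)]
      = (1/8)[(11) + (3) + (-2) + (10) + (2)] = 24/8 = 3
  <chi_rho, chi_2> = (1/8)[1*(11)*conj(1) + 1*(3)*conj(1) + 2*(-1)*conj(1) + 2*(5)*conj(-1) + 2*(1)*conj(-1)]
      = (1/8)[(11) + (3) + (-2) + (-10) + (-2)] = 0/8 = 0
  <chi_rho, chi_3> = (1/8)[1*(11)*conj(1) + 1*(3)*conj(1) + 2*(-1)*conj(-1) + 2*(5)*conj(1) + 2*(1)*conj(-1)]
      = (1/8)[(11) + (3) + (2) + (10) + (-2)] = 24/8 = 3
  <chi_rho, chi_4> = (1/8)[1*(11)*conj(1) + 1*(3)*conj(1) + 2*(-1)*conj(-1) + 2*(5)*conj(-1) + 2*(1)*conj(1)]
      = (1/8)[(11) + (3) + (2) + (-10) + (2)] = 8/8 = 1
  <chi_rho, chi_5> = (1/8)[1*(11)*conj(2) + 1*(3)*conj(-2) + 2*(-1)*conj(0) + 2*(5)*conj(0) + 2*(1)*conj(0)]
      = (1/8)[(22) + (-6) + (0) + (0) + (0)] = 16/8 = 2
Dimension check: dim(rho) = sum (mult * dim) = 3*1 + 0*1 + 3*1 + 1*1 + 2*2 = 11 = chi_rho(e) = 11.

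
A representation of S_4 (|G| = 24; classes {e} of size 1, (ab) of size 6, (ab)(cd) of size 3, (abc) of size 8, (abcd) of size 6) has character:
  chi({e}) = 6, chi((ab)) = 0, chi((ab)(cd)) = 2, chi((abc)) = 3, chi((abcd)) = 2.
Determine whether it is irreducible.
Not irreducible (reducible): <chi, chi> = 6 > 1.

Derivation: <chi, chi> = (1/|G|) sum_C |C| * |chi(C)|^2 = (1/24)[1*|6|^2 + 6*|0|^2 + 3*|2|^2 + 8*|3|^2 + 6*|2|^2]
  = (1/24)[(36) + (0) + (12) + (72) + (24)] = 144/24 = 6.
A character is irreducible iff <chi, chi> = 1, so this representation is reducible.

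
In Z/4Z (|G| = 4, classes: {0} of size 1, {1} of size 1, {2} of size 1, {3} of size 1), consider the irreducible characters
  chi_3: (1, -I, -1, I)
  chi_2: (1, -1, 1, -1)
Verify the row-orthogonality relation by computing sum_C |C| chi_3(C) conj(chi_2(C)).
Sum = 0; so <chi_3, chi_2> = 0 (distinct irreducibles are orthogonal).

Details: Compute term by term over conjugacy classes (|C| * chi_3(C) * conj(chi_2(C))):
  1*(1)*conj(1) + 1*(-I)*conj(-1) + 1*(-1)*conj(1) + 1*(I)*conj(-1)
  = (1) + (I) + (-1) + (-I)
  = 0.
(Exp terms are combined using exp(i*s)*conj(exp(i*t)) = exp(i*(s-t)), and sums of them are collapsed using the identity that for every m > 1 the m distinct m-th roots of unity sum to 0, e.g. 1 + exp(2*I*pi/3) + exp(-2*I*pi/3) = 0.)
Dividing by |G| = 4 gives 0/4 = 0, matching the row-orthogonality relation <chi_3, chi_2> = [chi_3 = chi_2].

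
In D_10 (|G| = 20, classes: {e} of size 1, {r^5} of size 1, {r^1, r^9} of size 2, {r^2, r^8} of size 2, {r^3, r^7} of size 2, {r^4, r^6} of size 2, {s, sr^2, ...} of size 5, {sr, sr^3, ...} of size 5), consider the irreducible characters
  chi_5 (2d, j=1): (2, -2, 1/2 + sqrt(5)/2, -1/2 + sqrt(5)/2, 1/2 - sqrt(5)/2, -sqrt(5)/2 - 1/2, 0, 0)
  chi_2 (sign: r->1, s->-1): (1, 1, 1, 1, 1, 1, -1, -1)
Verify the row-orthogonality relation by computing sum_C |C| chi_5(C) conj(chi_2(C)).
Sum = 0; so <chi_5, chi_2> = 0 (distinct irreducibles are orthogonal).

Proof sketch: Compute term by term over conjugacy classes (|C| * chi_5(C) * conj(chi_2(C))):
  1*(2)*conj(1) + 1*(-2)*conj(1) + 2*(1/2 + sqrt(5)/2)*conj(1) + 2*(-1/2 + sqrt(5)/2)*conj(1) + 2*(1/2 - sqrt(5)/2)*conj(1) + 2*(-sqrt(5)/2 - 1/2)*conj(1) + 5*(0)*conj(-1) + 5*(0)*conj(-1)
  = (2) + (-2) + (1 + sqrt(5)) + (-1 + sqrt(5)) + (1 - sqrt(5)) + (-sqrt(5) - 1) + (0) + (0)
  = 0.
Dividing by |G| = 20 gives 0/20 = 0, matching the row-orthogonality relation <chi_5, chi_2> = [chi_5 = chi_2].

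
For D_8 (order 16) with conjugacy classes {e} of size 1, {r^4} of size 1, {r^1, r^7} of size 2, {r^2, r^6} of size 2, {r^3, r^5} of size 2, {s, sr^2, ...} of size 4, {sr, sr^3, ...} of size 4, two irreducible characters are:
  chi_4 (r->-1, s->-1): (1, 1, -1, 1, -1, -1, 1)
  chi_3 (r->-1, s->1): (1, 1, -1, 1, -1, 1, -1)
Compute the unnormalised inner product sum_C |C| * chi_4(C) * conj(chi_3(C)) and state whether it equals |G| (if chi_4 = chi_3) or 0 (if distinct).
Sum = 0; so <chi_4, chi_3> = 0 (distinct irreducibles are orthogonal).

Working: Compute term by term over conjugacy classes (|C| * chi_4(C) * conj(chi_3(C))):
  1*(1)*conj(1) + 1*(1)*conj(1) + 2*(-1)*conj(-1) + 2*(1)*conj(1) + 2*(-1)*conj(-1) + 4*(-1)*conj(1) + 4*(1)*conj(-1)
  = (1) + (1) + (2) + (2) + (2) + (-4) + (-4)
  = 0.
Dividing by |G| = 16 gives 0/16 = 0, matching the row-orthogonality relation <chi_4, chi_3> = [chi_4 = chi_3].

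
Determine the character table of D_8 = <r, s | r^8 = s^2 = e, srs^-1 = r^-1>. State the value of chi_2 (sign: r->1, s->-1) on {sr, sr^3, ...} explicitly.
Conjugacy classes: {e} of size 1, {r^4} of size 1, {r^1, r^7} of size 2, {r^2, r^6} of size 2, {r^3, r^5} of size 2, {s, sr^2, ...} of size 4, {sr, sr^3, ...} of size 4.
Character table:
  irrep \ class              {e} (size 1)  {r^4} (size 1)  {r^1, r^7} (size 2)  {r^2, r^6} (size 2)  {r^3, r^5} (size 2)  {s, sr^2, ...} (size 4)  {sr, sr^3, ...} (size 4)
  chi_1 (triv)               1             1               1                    1                    1                    1                        1                       
  chi_2 (sign: r->1, s->-1)  1             1               1                    1                    1                    -1                       -1                      
  chi_3 (r->-1, s->1)        1             1               -1                   1                    -1                   1                        -1                      
  chi_4 (r->-1, s->-1)       1             1               -1                   1                    -1                   -1                       1                       
  chi_5 (2d, j=1)            2             -2              sqrt(2)              0                    -sqrt(2)             0                        0                       
  chi_6 (2d, j=2)            2             2               0                    -2                   0                    0                        0                       
  chi_7 (2d, j=3)            2             -2              -sqrt(2)             0                    sqrt(2)              0                        0                       

Spot check: chi_2 (sign: r->1, s->-1) on {sr, sr^3, ...} = -1.

Derivation: D_8 has order 2*8 = 16 with 7 conjugacy classes, hence 7 irreducibles. Sum of squared dims 1 + 1 + 1 + 1 + 4 + 4 + 4 = 16 = |G|. Linear characters come from the abelianisation; the 2-dimensional irreps have character r^k -> 2*cos(2*pi*j*k/8), reflections -> 0.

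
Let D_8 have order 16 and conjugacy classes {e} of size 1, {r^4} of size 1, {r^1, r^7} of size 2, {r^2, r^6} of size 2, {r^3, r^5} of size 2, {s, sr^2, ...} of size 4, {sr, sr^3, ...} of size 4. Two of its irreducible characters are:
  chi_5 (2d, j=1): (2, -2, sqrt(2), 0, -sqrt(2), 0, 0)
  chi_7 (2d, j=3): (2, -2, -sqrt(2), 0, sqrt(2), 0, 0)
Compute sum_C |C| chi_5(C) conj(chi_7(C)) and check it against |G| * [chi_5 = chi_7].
Sum = 0; so <chi_5, chi_7> = 0 (distinct irreducibles are orthogonal).

Justification: Compute term by term over conjugacy classes (|C| * chi_5(C) * conj(chi_7(C))):
  1*(2)*conj(2) + 1*(-2)*conj(-2) + 2*(sqrt(2))*conj(-sqrt(2)) + 2*(0)*conj(0) + 2*(-sqrt(2))*conj(sqrt(2)) + 4*(0)*conj(0) + 4*(0)*conj(0)
  = (4) + (4) + (-4) + (0) + (-4) + (0) + (0)
  = 0.
Dividing by |G| = 16 gives 0/16 = 0, matching the row-orthogonality relation <chi_5, chi_7> = [chi_5 = chi_7].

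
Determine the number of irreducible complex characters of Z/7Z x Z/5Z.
35

Why: The number of irreducible complex representations of a finite group equals its number of conjugacy classes. Z/7Z x Z/5Z is abelian of order 35, so every element is its own conjugacy class: 35 classes, so Z/7Z x Z/5Z (order 35) has exactly 35 irreducible complex representations.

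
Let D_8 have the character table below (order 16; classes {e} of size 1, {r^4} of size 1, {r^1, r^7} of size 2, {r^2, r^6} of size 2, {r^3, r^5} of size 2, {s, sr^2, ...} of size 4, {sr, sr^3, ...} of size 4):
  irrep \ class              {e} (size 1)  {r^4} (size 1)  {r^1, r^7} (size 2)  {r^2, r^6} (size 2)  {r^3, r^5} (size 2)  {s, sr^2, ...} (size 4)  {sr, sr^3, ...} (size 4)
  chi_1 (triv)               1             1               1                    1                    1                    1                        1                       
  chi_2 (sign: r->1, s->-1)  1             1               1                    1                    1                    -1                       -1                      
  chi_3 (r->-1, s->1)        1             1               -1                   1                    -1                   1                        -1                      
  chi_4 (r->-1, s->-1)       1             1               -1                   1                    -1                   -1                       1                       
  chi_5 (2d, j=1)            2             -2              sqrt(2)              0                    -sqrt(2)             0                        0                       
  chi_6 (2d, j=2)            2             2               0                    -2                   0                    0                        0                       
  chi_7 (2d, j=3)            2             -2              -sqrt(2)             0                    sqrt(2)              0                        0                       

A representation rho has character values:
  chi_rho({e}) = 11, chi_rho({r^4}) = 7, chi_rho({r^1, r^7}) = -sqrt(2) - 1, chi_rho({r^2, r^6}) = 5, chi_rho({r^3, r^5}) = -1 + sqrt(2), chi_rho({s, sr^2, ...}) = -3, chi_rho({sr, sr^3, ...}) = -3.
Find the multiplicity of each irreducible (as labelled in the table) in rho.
Multiplicities: chi_1: 0, chi_2: 3, chi_3: 2, chi_4: 2, chi_5: 0, chi_6: 1, chi_7: 1.

Proof sketch: Use <chi_rho, chi> = (1/|G|) sum_C |C| * chi_rho(C) * conj(chi(C)) with |G| = 16 for each irreducible chi in the table:
  <chi_rho, chi_1> = (1/16)[1*(11)*conj(1) + 1*(7)*conj(1) + 2*(-sqrt(2) - 1)*conj(1) + 2*(5)*conj(1) + 2*(-1 + sqrt(2))*conj(1) + 4*(-3)*conj(1) + 4*(-3)*conj(1)]
      = (1/16)[(11) + (7) + (-2*sqrt(2) - 2) + (10) + (-2 + 2*sqrt(2)) + (-12) + (-12)] = 0/16 = 0
  <chi_rho, chi_2> = (1/16)[1*(11)*conj(1) + 1*(7)*conj(1) + 2*(-sqrt(2) - 1)*conj(1) + 2*(5)*conj(1) + 2*(-1 + sqrt(2))*conj(1) + 4*(-3)*conj(-1) + 4*(-3)*conj(-1)]
      = (1/16)[(11) + (7) + (-2*sqrt(2) - 2) + (10) + (-2 + 2*sqrt(2)) + (12) + (12)] = 48/16 = 3
  <chi_rho, chi_3> = (1/16)[1*(11)*conj(1) + 1*(7)*conj(1) + 2*(-sqrt(2) - 1)*conj(-1) + 2*(5)*conj(1) + 2*(-1 + sqrt(2))*conj(-1) + 4*(-3)*conj(1) + 4*(-3)*conj(-1)]
      = (1/16)[(11) + (7) + (2 + 2*sqrt(2)) + (10) + (2 - 2*sqrt(2)) + (-12) + (12)] = 32/16 = 2
  <chi_rho, chi_4> = (1/16)[1*(11)*conj(1) + 1*(7)*conj(1) + 2*(-sqrt(2) - 1)*conj(-1) + 2*(5)*conj(1) + 2*(-1 + sqrt(2))*conj(-1) + 4*(-3)*conj(-1) + 4*(-3)*conj(1)]
      = (1/16)[(11) + (7) + (2 + 2*sqrt(2)) + (10) + (2 - 2*sqrt(2)) + (12) + (-12)] = 32/16 = 2
  <chi_rho, chi_5> = (1/16)[1*(11)*conj(2) + 1*(7)*conj(-2) + 2*(-sqrt(2) - 1)*conj(sqrt(2)) + 2*(5)*conj(0) + 2*(-1 + sqrt(2))*conj(-sqrt(2)) + 4*(-3)*conj(0) + 4*(-3)*conj(0)]
      = (1/16)[(22) + (-14) + (-4 - 2*sqrt(2)) + (0) + (-4 + 2*sqrt(2)) + (0) + (0)] = 0/16 = 0
  <chi_rho, chi_6> = (1/16)[1*(11)*conj(2) + 1*(7)*conj(2) + 2*(-sqrt(2) - 1)*conj(0) + 2*(5)*conj(-2) + 2*(-1 + sqrt(2))*conj(0) + 4*(-3)*conj(0) + 4*(-3)*conj(0)]
      = (1/16)[(22) + (14) + (0) + (-20) + (0) + (0) + (0)] = 16/16 = 1
  <chi_rho, chi_7> = (1/16)[1*(11)*conj(2) + 1*(7)*conj(-2) + 2*(-sqrt(2) - 1)*conj(-sqrt(2)) + 2*(5)*conj(0) + 2*(-1 + sqrt(2))*conj(sqrt(2)) + 4*(-3)*conj(0) + 4*(-3)*conj(0)]
      = (1/16)[(22) + (-14) + (2*sqrt(2) + 4) + (0) + (4 - 2*sqrt(2)) + (0) + (0)] = 16/16 = 1
Dimension check: dim(rho) = sum (mult * dim) = 0*1 + 3*1 + 2*1 + 2*1 + 0*2 + 1*2 + 1*2 = 11 = chi_rho(e) = 11.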